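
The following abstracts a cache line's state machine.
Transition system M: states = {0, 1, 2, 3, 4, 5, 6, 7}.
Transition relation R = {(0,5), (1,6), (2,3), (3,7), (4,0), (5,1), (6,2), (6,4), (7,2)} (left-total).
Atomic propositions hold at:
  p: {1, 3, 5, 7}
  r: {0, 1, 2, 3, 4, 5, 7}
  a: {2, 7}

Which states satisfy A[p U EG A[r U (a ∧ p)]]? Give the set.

Sat(a ∧ p) = {7}
A[r U (a ∧ p)]: least fixpoint, start Z0 = Sat((a ∧ p)) = {7}, add states in Sat(r) with every successor in Z. Z1 = {3, 7}; Z2 = {2, 3, 7}; fixed.
Sat(A[r U (a ∧ p)]) = {2, 3, 7}
EG A[r U (a ∧ p)]: greatest fixpoint, start Z0 = {2, 3, 7}, keep only states in Sat with some successor in Z. Already a fixed point.
Sat(EG A[r U (a ∧ p)]) = {2, 3, 7}
A[p U EG A[r U (a ∧ p)]]: least fixpoint, start Z0 = Sat(EG A[r U (a ∧ p)]) = {2, 3, 7}, add states in Sat(p) with every successor in Z. Already a fixed point.
Sat(A[p U EG A[r U (a ∧ p)]]) = {2, 3, 7}

{2, 3, 7}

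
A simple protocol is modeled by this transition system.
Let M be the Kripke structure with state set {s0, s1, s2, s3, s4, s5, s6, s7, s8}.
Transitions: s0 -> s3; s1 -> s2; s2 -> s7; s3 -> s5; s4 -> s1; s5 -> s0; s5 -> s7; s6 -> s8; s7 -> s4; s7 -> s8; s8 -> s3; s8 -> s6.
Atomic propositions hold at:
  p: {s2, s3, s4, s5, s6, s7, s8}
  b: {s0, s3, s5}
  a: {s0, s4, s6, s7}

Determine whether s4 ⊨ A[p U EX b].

No

Sat(EX b) = {s : some successor in {s0, s3, s5}} = {s0, s3, s5, s8}
A[p U EX b]: least fixpoint, start Z0 = Sat(EX b) = {s0, s3, s5, s8}, add states in Sat(p) with every successor in Z. Z1 = {s0, s3, s5, s6, s8}; fixed.
Sat(A[p U EX b]) = {s0, s3, s5, s6, s8}
s4 ∉ Sat(A[p U EX b]) = {s0, s3, s5, s6, s8}, so the formula does not hold at s4.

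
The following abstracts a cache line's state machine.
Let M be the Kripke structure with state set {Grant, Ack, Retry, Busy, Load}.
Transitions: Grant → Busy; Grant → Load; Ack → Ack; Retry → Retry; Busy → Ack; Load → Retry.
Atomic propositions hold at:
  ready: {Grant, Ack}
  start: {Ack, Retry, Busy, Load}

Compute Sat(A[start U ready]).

{Grant, Ack, Busy}

A[start U ready]: least fixpoint, start Z0 = Sat(ready) = {Grant, Ack}, add states in Sat(start) with every successor in Z. Z1 = {Grant, Ack, Busy}; fixed.
Sat(A[start U ready]) = {Grant, Ack, Busy}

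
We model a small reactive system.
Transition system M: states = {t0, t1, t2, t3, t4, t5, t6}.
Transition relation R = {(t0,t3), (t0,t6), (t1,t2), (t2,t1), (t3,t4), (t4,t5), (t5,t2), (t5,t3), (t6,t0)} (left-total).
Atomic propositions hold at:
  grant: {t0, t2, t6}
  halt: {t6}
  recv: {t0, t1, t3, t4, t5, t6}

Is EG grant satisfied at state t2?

EG grant: greatest fixpoint, start Z0 = {t0, t2, t6}, keep only states in Sat with some successor in Z. Z1 = {t0, t6}; fixed.
Sat(EG grant) = {t0, t6}
t2 ∉ Sat(EG grant) = {t0, t6}, so the formula does not hold at t2.

No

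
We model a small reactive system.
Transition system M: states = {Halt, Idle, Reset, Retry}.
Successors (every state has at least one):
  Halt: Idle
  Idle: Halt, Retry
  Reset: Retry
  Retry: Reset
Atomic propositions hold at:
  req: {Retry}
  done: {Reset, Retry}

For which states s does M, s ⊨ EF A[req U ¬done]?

{Halt, Idle}

Sat(¬done) = {Halt, Idle}
A[req U ¬done]: least fixpoint, start Z0 = Sat(¬done) = {Halt, Idle}, add states in Sat(req) with every successor in Z. Already a fixed point.
Sat(A[req U ¬done]) = {Halt, Idle}
EF A[req U ¬done]: least fixpoint, start Z0 = {Halt, Idle}, add states with some successor in Z. Already a fixed point.
Sat(EF A[req U ¬done]) = {Halt, Idle}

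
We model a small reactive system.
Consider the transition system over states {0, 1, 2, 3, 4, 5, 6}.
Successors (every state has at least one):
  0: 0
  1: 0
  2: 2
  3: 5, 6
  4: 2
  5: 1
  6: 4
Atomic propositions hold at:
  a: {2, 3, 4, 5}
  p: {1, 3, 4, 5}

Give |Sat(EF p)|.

EF p: least fixpoint, start Z0 = {1, 3, 4, 5}, add states with some successor in Z. Z1 = {1, 3, 4, 5, 6}; fixed.
Sat(EF p) = {1, 3, 4, 5, 6}
|Sat(EF p)| = |{1, 3, 4, 5, 6}| = 5.

5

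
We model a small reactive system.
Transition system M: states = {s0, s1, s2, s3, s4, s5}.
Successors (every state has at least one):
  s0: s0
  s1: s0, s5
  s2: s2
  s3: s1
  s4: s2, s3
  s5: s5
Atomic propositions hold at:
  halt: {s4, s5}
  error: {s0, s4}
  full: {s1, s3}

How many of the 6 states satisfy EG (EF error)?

EF error: least fixpoint, start Z0 = {s0, s4}, add states with some successor in Z. Z1 = {s0, s1, s4}; Z2 = {s0, s1, s3, s4}; fixed.
Sat(EF error) = {s0, s1, s3, s4}
EG (EF error): greatest fixpoint, start Z0 = {s0, s1, s3, s4}, keep only states in Sat with some successor in Z. Already a fixed point.
Sat(EG (EF error)) = {s0, s1, s3, s4}
|Sat(EG (EF error))| = |{s0, s1, s3, s4}| = 4.

4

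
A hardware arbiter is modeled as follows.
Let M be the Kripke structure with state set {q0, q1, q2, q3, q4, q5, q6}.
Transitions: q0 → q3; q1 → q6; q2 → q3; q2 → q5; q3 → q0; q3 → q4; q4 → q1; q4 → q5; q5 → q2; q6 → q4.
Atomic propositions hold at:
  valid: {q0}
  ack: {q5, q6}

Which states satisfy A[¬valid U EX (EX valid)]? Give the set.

{q0, q2, q5}

Sat(¬valid) = {q1, q2, q3, q4, q5, q6}
Sat(EX valid) = {s : some successor in {q0}} = {q3}
Sat(EX (EX valid)) = {s : some successor in {q3}} = {q0, q2}
A[¬valid U EX (EX valid)]: least fixpoint, start Z0 = Sat(EX (EX valid)) = {q0, q2}, add states in Sat(¬valid) with every successor in Z. Z1 = {q0, q2, q5}; fixed.
Sat(A[¬valid U EX (EX valid)]) = {q0, q2, q5}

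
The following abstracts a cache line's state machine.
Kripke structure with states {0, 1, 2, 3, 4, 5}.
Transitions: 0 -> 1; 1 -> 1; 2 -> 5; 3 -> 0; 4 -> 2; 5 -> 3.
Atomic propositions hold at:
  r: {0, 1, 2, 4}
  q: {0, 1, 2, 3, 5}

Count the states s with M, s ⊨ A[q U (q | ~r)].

5

Sat(~r) = {3, 5}
Sat(q | ~r) = {0, 1, 2, 3, 5}
A[q U (q | ~r)]: least fixpoint, start Z0 = Sat((q | ~r)) = {0, 1, 2, 3, 5}, add states in Sat(q) with every successor in Z. Already a fixed point.
Sat(A[q U (q | ~r)]) = {0, 1, 2, 3, 5}
|Sat(A[q U (q | ~r)])| = |{0, 1, 2, 3, 5}| = 5.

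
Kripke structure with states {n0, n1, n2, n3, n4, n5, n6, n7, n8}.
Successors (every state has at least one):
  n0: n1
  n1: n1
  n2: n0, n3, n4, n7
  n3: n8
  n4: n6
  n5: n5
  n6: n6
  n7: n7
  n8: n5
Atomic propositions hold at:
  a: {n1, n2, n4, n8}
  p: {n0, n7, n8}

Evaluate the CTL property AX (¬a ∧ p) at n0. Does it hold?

No

Sat(¬a) = {n0, n3, n5, n6, n7}
Sat(¬a ∧ p) = {n0, n7}
Sat(AX (¬a ∧ p)) = {s : every successor in {n0, n7}} = {n7}
n0 ∉ Sat(AX (¬a ∧ p)) = {n7}, so the formula does not hold at n0.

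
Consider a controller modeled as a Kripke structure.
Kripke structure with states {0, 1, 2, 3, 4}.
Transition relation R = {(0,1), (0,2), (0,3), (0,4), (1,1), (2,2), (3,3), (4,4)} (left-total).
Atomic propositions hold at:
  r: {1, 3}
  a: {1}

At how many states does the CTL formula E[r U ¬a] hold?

4

Sat(¬a) = {0, 2, 3, 4}
E[r U ¬a]: least fixpoint, start Z0 = Sat(¬a) = {0, 2, 3, 4}, add states in Sat(r) with some successor in Z. Already a fixed point.
Sat(E[r U ¬a]) = {0, 2, 3, 4}
|Sat(E[r U ¬a])| = |{0, 2, 3, 4}| = 4.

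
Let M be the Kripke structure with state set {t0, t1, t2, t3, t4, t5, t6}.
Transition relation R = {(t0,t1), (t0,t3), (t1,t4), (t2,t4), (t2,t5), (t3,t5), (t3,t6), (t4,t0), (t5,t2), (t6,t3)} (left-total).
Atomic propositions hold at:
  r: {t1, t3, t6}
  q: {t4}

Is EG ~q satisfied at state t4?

Sat(~q) = {t0, t1, t2, t3, t5, t6}
EG ~q: greatest fixpoint, start Z0 = {t0, t1, t2, t3, t5, t6}, keep only states in Sat with some successor in Z. Z1 = {t0, t2, t3, t5, t6}; fixed.
Sat(EG ~q) = {t0, t2, t3, t5, t6}
t4 ∉ Sat(EG ~q) = {t0, t2, t3, t5, t6}, so the formula does not hold at t4.

No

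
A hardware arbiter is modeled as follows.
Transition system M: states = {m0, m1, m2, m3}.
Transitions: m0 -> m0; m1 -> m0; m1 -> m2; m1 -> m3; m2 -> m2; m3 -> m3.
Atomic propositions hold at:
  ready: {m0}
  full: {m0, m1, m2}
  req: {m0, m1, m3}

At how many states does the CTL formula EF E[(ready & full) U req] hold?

Sat(ready & full) = {m0}
E[(ready & full) U req]: least fixpoint, start Z0 = Sat(req) = {m0, m1, m3}, add states in Sat(ready & full) with some successor in Z. Already a fixed point.
Sat(E[(ready & full) U req]) = {m0, m1, m3}
EF E[(ready & full) U req]: least fixpoint, start Z0 = {m0, m1, m3}, add states with some successor in Z. Already a fixed point.
Sat(EF E[(ready & full) U req]) = {m0, m1, m3}
|Sat(EF E[(ready & full) U req])| = |{m0, m1, m3}| = 3.

3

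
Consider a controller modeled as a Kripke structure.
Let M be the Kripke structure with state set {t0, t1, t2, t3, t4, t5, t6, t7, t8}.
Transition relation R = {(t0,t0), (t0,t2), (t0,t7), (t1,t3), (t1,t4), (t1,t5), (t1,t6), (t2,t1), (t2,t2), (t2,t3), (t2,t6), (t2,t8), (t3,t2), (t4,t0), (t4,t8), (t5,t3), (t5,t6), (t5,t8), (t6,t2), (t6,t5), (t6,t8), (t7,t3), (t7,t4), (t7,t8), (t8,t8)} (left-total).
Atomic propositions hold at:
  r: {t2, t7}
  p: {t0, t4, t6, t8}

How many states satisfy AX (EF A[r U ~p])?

3

Sat(~p) = {t1, t2, t3, t5, t7}
A[r U ~p]: least fixpoint, start Z0 = Sat(~p) = {t1, t2, t3, t5, t7}, add states in Sat(r) with every successor in Z. Already a fixed point.
Sat(A[r U ~p]) = {t1, t2, t3, t5, t7}
EF A[r U ~p]: least fixpoint, start Z0 = {t1, t2, t3, t5, t7}, add states with some successor in Z. Z1 = {t0, t1, t2, t3, t5, t6, t7}; Z2 = {t0, t1, t2, t3, t4, t5, t6, t7}; fixed.
Sat(EF A[r U ~p]) = {t0, t1, t2, t3, t4, t5, t6, t7}
Sat(AX (EF A[r U ~p])) = {s : every successor in {t0, t1, t2, t3, t4, t5, t6, t7}} = {t0, t1, t3}
|Sat(AX (EF A[r U ~p]))| = |{t0, t1, t3}| = 3.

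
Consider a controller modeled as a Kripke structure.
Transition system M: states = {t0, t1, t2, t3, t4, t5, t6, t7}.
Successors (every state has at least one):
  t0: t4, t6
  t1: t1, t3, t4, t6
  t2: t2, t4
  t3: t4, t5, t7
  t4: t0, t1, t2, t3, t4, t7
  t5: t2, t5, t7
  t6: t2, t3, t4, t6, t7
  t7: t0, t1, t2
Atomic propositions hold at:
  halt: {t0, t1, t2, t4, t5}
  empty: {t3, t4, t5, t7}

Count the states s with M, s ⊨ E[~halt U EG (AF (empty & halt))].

Sat(~halt) = {t3, t6, t7}
Sat(empty & halt) = {t4, t5}
AF (empty & halt): least fixpoint, start Z0 = {t4, t5}, add states with every successor in Z. Already a fixed point.
Sat(AF (empty & halt)) = {t4, t5}
EG (AF (empty & halt)): greatest fixpoint, start Z0 = {t4, t5}, keep only states in Sat with some successor in Z. Already a fixed point.
Sat(EG (AF (empty & halt))) = {t4, t5}
E[~halt U EG (AF (empty & halt))]: least fixpoint, start Z0 = Sat(EG (AF (empty & halt))) = {t4, t5}, add states in Sat(~halt) with some successor in Z. Z1 = {t3, t4, t5, t6}; fixed.
Sat(E[~halt U EG (AF (empty & halt))]) = {t3, t4, t5, t6}
|Sat(E[~halt U EG (AF (empty & halt))])| = |{t3, t4, t5, t6}| = 4.

4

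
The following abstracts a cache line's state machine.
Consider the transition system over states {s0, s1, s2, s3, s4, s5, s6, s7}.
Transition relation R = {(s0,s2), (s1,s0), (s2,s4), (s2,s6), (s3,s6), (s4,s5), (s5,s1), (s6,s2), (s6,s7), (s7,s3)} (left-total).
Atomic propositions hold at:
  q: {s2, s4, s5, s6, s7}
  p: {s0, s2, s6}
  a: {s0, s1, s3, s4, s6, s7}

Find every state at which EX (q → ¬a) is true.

Sat(¬a) = {s2, s5}
Sat(q → ¬a) = {s0, s1, s2, s3, s5}
Sat(EX (q → ¬a)) = {s : some successor in {s0, s1, s2, s3, s5}} = {s0, s1, s4, s5, s6, s7}

{s0, s1, s4, s5, s6, s7}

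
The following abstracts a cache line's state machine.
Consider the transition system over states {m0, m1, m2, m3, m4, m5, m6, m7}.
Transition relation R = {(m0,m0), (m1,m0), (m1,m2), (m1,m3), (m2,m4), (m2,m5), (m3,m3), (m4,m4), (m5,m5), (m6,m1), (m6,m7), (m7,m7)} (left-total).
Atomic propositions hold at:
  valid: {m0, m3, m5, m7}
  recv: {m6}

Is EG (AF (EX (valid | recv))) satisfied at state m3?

Yes

Sat(valid | recv) = {m0, m3, m5, m6, m7}
Sat(EX (valid | recv)) = {s : some successor in {m0, m3, m5, m6, m7}} = {m0, m1, m2, m3, m5, m6, m7}
AF (EX (valid | recv)): least fixpoint, start Z0 = {m0, m1, m2, m3, m5, m6, m7}, add states with every successor in Z. Already a fixed point.
Sat(AF (EX (valid | recv))) = {m0, m1, m2, m3, m5, m6, m7}
EG (AF (EX (valid | recv))): greatest fixpoint, start Z0 = {m0, m1, m2, m3, m5, m6, m7}, keep only states in Sat with some successor in Z. Already a fixed point.
Sat(EG (AF (EX (valid | recv)))) = {m0, m1, m2, m3, m5, m6, m7}
m3 ∈ Sat(EG (AF (EX (valid | recv)))) = {m0, m1, m2, m3, m5, m6, m7}, so the formula holds at m3.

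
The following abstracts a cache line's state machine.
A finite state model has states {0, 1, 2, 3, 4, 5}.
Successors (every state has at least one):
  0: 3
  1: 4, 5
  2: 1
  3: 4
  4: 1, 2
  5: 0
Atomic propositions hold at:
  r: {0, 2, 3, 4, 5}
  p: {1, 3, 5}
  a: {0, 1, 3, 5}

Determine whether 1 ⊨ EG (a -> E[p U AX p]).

Yes

Sat(AX p) = {s : every successor in {1, 3, 5}} = {0, 2}
E[p U AX p]: least fixpoint, start Z0 = Sat(AX p) = {0, 2}, add states in Sat(p) with some successor in Z. Z1 = {0, 2, 5}; Z2 = {0, 1, 2, 5}; fixed.
Sat(E[p U AX p]) = {0, 1, 2, 5}
Sat(a -> E[p U AX p]) = {0, 1, 2, 4, 5}
EG (a -> E[p U AX p]): greatest fixpoint, start Z0 = {0, 1, 2, 4, 5}, keep only states in Sat with some successor in Z. Z1 = {1, 2, 4, 5}; Z2 = {1, 2, 4}; fixed.
Sat(EG (a -> E[p U AX p])) = {1, 2, 4}
1 ∈ Sat(EG (a -> E[p U AX p])) = {1, 2, 4}, so the formula holds at 1.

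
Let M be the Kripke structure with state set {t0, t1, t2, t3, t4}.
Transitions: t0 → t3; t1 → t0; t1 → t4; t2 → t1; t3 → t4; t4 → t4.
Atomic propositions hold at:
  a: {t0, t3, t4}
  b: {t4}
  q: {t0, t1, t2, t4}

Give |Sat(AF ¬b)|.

Sat(¬b) = {t0, t1, t2, t3}
AF ¬b: least fixpoint, start Z0 = {t0, t1, t2, t3}, add states with every successor in Z. Already a fixed point.
Sat(AF ¬b) = {t0, t1, t2, t3}
|Sat(AF ¬b)| = |{t0, t1, t2, t3}| = 4.

4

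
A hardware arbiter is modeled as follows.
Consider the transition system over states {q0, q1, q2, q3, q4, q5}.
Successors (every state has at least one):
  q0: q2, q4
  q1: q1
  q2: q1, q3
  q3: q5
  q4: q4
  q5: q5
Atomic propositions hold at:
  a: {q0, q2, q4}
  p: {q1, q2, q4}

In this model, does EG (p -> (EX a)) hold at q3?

Sat(EX a) = {s : some successor in {q0, q2, q4}} = {q0, q4}
Sat(p -> (EX a)) = {q0, q3, q4, q5}
EG (p -> (EX a)): greatest fixpoint, start Z0 = {q0, q3, q4, q5}, keep only states in Sat with some successor in Z. Already a fixed point.
Sat(EG (p -> (EX a))) = {q0, q3, q4, q5}
q3 ∈ Sat(EG (p -> (EX a))) = {q0, q3, q4, q5}, so the formula holds at q3.

Yes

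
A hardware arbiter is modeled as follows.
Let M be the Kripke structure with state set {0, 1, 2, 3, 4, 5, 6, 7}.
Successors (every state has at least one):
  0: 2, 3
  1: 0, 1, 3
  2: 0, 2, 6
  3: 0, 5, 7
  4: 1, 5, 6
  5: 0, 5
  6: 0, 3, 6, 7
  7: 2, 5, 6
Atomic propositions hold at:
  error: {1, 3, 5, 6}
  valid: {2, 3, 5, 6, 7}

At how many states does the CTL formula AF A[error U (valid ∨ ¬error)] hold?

Sat(¬error) = {0, 2, 4, 7}
Sat(valid ∨ ¬error) = {0, 2, 3, 4, 5, 6, 7}
A[error U (valid ∨ ¬error)]: least fixpoint, start Z0 = Sat((valid ∨ ¬error)) = {0, 2, 3, 4, 5, 6, 7}, add states in Sat(error) with every successor in Z. Already a fixed point.
Sat(A[error U (valid ∨ ¬error)]) = {0, 2, 3, 4, 5, 6, 7}
AF A[error U (valid ∨ ¬error)]: least fixpoint, start Z0 = {0, 2, 3, 4, 5, 6, 7}, add states with every successor in Z. Already a fixed point.
Sat(AF A[error U (valid ∨ ¬error)]) = {0, 2, 3, 4, 5, 6, 7}
|Sat(AF A[error U (valid ∨ ¬error)])| = |{0, 2, 3, 4, 5, 6, 7}| = 7.

7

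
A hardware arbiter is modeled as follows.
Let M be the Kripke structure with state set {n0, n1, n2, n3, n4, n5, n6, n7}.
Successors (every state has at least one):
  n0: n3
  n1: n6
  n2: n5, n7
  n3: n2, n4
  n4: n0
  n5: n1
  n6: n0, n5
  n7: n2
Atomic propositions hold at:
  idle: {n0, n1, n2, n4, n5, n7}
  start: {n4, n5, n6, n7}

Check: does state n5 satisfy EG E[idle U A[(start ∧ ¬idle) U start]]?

Yes

Sat(¬idle) = {n3, n6}
Sat(start ∧ ¬idle) = {n6}
A[(start ∧ ¬idle) U start]: least fixpoint, start Z0 = Sat(start) = {n4, n5, n6, n7}, add states in Sat(start ∧ ¬idle) with every successor in Z. Already a fixed point.
Sat(A[(start ∧ ¬idle) U start]) = {n4, n5, n6, n7}
E[idle U A[(start ∧ ¬idle) U start]]: least fixpoint, start Z0 = Sat(A[(start ∧ ¬idle) U start]) = {n4, n5, n6, n7}, add states in Sat(idle) with some successor in Z. Z1 = {n1, n2, n4, n5, n6, n7}; fixed.
Sat(E[idle U A[(start ∧ ¬idle) U start]]) = {n1, n2, n4, n5, n6, n7}
EG E[idle U A[(start ∧ ¬idle) U start]]: greatest fixpoint, start Z0 = {n1, n2, n4, n5, n6, n7}, keep only states in Sat with some successor in Z. Z1 = {n1, n2, n5, n6, n7}; fixed.
Sat(EG E[idle U A[(start ∧ ¬idle) U start]]) = {n1, n2, n5, n6, n7}
n5 ∈ Sat(EG E[idle U A[(start ∧ ¬idle) U start]]) = {n1, n2, n5, n6, n7}, so the formula holds at n5.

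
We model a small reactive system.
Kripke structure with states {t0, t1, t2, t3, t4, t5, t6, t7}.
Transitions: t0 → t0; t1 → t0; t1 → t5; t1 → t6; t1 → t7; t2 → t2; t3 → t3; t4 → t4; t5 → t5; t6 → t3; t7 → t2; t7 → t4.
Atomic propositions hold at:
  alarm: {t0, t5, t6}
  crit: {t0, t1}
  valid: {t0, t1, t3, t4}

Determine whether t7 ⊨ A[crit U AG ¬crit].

Yes

Sat(¬crit) = {t2, t3, t4, t5, t6, t7}
AG ¬crit: greatest fixpoint, start Z0 = {t2, t3, t4, t5, t6, t7}, keep only states in Sat with every successor in Z. Already a fixed point.
Sat(AG ¬crit) = {t2, t3, t4, t5, t6, t7}
A[crit U AG ¬crit]: least fixpoint, start Z0 = Sat(AG ¬crit) = {t2, t3, t4, t5, t6, t7}, add states in Sat(crit) with every successor in Z. Already a fixed point.
Sat(A[crit U AG ¬crit]) = {t2, t3, t4, t5, t6, t7}
t7 ∈ Sat(A[crit U AG ¬crit]) = {t2, t3, t4, t5, t6, t7}, so the formula holds at t7.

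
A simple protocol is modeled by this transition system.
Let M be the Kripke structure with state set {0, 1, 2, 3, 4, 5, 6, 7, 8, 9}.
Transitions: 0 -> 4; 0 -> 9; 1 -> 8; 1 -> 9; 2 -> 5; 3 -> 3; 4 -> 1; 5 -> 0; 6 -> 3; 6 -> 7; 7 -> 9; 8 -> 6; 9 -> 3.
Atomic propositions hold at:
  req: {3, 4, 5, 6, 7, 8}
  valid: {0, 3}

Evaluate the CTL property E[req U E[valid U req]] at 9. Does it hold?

E[valid U req]: least fixpoint, start Z0 = Sat(req) = {3, 4, 5, 6, 7, 8}, add states in Sat(valid) with some successor in Z. Z1 = {0, 3, 4, 5, 6, 7, 8}; fixed.
Sat(E[valid U req]) = {0, 3, 4, 5, 6, 7, 8}
E[req U E[valid U req]]: least fixpoint, start Z0 = Sat(E[valid U req]) = {0, 3, 4, 5, 6, 7, 8}, add states in Sat(req) with some successor in Z. Already a fixed point.
Sat(E[req U E[valid U req]]) = {0, 3, 4, 5, 6, 7, 8}
9 ∉ Sat(E[req U E[valid U req]]) = {0, 3, 4, 5, 6, 7, 8}, so the formula does not hold at 9.

No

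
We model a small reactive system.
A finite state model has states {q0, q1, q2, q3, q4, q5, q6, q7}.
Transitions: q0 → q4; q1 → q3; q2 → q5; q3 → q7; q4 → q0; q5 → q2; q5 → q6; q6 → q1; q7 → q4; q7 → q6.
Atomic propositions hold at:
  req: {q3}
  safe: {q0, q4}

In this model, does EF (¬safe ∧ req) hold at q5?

Yes

Sat(¬safe) = {q1, q2, q3, q5, q6, q7}
Sat(¬safe ∧ req) = {q3}
EF (¬safe ∧ req): least fixpoint, start Z0 = {q3}, add states with some successor in Z. Z1 = {q1, q3}; Z2 = {q1, q3, q6}; Z3 = {q1, q3, q5, q6, q7}; Z4 = {q1, q2, q3, q5, q6, q7}; fixed.
Sat(EF (¬safe ∧ req)) = {q1, q2, q3, q5, q6, q7}
q5 ∈ Sat(EF (¬safe ∧ req)) = {q1, q2, q3, q5, q6, q7}, so the formula holds at q5.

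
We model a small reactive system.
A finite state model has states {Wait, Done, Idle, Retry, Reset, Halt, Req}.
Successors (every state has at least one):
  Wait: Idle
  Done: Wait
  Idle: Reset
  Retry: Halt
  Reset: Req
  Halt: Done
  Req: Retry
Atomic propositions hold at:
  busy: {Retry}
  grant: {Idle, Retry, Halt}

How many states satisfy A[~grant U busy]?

3

Sat(~grant) = {Wait, Done, Reset, Req}
A[~grant U busy]: least fixpoint, start Z0 = Sat(busy) = {Retry}, add states in Sat(~grant) with every successor in Z. Z1 = {Retry, Req}; Z2 = {Retry, Reset, Req}; fixed.
Sat(A[~grant U busy]) = {Retry, Reset, Req}
|Sat(A[~grant U busy])| = |{Retry, Reset, Req}| = 3.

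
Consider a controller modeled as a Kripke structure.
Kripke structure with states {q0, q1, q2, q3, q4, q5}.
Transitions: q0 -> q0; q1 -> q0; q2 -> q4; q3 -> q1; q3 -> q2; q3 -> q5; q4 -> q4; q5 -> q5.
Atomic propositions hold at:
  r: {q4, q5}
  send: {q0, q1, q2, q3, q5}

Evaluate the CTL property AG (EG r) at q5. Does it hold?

Yes

EG r: greatest fixpoint, start Z0 = {q4, q5}, keep only states in Sat with some successor in Z. Already a fixed point.
Sat(EG r) = {q4, q5}
AG (EG r): greatest fixpoint, start Z0 = {q4, q5}, keep only states in Sat with every successor in Z. Already a fixed point.
Sat(AG (EG r)) = {q4, q5}
q5 ∈ Sat(AG (EG r)) = {q4, q5}, so the formula holds at q5.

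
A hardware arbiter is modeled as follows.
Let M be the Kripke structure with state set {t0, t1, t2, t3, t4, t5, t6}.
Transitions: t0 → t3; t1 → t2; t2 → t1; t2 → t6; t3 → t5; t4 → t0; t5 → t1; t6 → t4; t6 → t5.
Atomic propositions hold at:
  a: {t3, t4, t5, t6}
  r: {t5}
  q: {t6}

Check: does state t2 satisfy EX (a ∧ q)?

Sat(a ∧ q) = {t6}
Sat(EX (a ∧ q)) = {s : some successor in {t6}} = {t2}
t2 ∈ Sat(EX (a ∧ q)) = {t2}, so the formula holds at t2.

Yes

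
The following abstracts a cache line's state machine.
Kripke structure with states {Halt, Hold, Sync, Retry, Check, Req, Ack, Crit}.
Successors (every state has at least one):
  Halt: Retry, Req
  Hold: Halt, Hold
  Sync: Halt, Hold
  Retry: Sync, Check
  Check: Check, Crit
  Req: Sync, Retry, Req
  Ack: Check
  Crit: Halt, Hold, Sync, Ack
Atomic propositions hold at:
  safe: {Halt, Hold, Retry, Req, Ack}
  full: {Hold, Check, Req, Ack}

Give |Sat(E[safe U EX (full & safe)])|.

6

Sat(full & safe) = {Hold, Req, Ack}
Sat(EX (full & safe)) = {s : some successor in {Hold, Req, Ack}} = {Halt, Hold, Sync, Req, Crit}
E[safe U EX (full & safe)]: least fixpoint, start Z0 = Sat(EX (full & safe)) = {Halt, Hold, Sync, Req, Crit}, add states in Sat(safe) with some successor in Z. Z1 = {Halt, Hold, Sync, Retry, Req, Crit}; fixed.
Sat(E[safe U EX (full & safe)]) = {Halt, Hold, Sync, Retry, Req, Crit}
|Sat(E[safe U EX (full & safe)])| = |{Halt, Hold, Sync, Retry, Req, Crit}| = 6.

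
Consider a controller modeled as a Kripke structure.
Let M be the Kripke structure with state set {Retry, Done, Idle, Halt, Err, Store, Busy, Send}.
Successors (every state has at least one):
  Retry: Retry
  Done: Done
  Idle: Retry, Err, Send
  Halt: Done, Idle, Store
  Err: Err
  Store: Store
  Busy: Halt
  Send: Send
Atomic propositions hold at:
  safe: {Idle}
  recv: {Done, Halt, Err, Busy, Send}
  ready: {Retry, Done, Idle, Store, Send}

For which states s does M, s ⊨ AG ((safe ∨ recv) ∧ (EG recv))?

{Done, Err, Send}

Sat(safe ∨ recv) = {Done, Idle, Halt, Err, Busy, Send}
EG recv: greatest fixpoint, start Z0 = {Done, Halt, Err, Busy, Send}, keep only states in Sat with some successor in Z. Already a fixed point.
Sat(EG recv) = {Done, Halt, Err, Busy, Send}
Sat((safe ∨ recv) ∧ (EG recv)) = {Done, Halt, Err, Busy, Send}
AG ((safe ∨ recv) ∧ (EG recv)): greatest fixpoint, start Z0 = {Done, Halt, Err, Busy, Send}, keep only states in Sat with every successor in Z. Z1 = {Done, Err, Busy, Send}; Z2 = {Done, Err, Send}; fixed.
Sat(AG ((safe ∨ recv) ∧ (EG recv))) = {Done, Err, Send}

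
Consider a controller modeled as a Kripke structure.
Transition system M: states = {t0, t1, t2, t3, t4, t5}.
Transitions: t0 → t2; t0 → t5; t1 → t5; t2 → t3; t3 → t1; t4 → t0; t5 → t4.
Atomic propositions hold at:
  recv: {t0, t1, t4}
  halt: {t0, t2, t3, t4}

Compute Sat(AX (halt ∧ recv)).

Sat(halt ∧ recv) = {t0, t4}
Sat(AX (halt ∧ recv)) = {s : every successor in {t0, t4}} = {t4, t5}

{t4, t5}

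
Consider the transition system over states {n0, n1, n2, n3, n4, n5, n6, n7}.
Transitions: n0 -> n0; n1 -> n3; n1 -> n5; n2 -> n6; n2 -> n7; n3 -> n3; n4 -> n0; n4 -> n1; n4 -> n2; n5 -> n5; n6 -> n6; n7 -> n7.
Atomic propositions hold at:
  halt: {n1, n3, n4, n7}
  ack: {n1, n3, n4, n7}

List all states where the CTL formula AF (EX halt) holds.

Sat(EX halt) = {s : some successor in {n1, n3, n4, n7}} = {n1, n2, n3, n4, n7}
AF (EX halt): least fixpoint, start Z0 = {n1, n2, n3, n4, n7}, add states with every successor in Z. Already a fixed point.
Sat(AF (EX halt)) = {n1, n2, n3, n4, n7}

{n1, n2, n3, n4, n7}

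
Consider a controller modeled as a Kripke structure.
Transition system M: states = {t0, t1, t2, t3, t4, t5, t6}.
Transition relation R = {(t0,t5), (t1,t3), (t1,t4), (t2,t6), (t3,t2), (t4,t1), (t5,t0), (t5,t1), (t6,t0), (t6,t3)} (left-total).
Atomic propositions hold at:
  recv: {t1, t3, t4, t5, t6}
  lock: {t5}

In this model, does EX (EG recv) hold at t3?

No

EG recv: greatest fixpoint, start Z0 = {t1, t3, t4, t5, t6}, keep only states in Sat with some successor in Z. Z1 = {t1, t4, t5, t6}; Z2 = {t1, t4, t5}; fixed.
Sat(EG recv) = {t1, t4, t5}
Sat(EX (EG recv)) = {s : some successor in {t1, t4, t5}} = {t0, t1, t4, t5}
t3 ∉ Sat(EX (EG recv)) = {t0, t1, t4, t5}, so the formula does not hold at t3.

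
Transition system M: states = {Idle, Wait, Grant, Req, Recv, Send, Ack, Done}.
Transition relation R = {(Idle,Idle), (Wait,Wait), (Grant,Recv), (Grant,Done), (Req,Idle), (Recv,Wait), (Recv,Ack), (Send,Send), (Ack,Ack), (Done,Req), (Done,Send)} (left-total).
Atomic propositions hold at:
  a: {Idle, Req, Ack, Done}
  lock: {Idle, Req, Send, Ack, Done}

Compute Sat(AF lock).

{Idle, Req, Send, Ack, Done}

AF lock: least fixpoint, start Z0 = {Idle, Req, Send, Ack, Done}, add states with every successor in Z. Already a fixed point.
Sat(AF lock) = {Idle, Req, Send, Ack, Done}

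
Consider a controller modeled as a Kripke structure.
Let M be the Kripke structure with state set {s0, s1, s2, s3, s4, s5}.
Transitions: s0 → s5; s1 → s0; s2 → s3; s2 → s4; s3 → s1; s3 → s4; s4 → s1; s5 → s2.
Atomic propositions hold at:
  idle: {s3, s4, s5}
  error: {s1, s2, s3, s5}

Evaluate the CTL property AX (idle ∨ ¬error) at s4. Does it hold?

Sat(¬error) = {s0, s4}
Sat(idle ∨ ¬error) = {s0, s3, s4, s5}
Sat(AX (idle ∨ ¬error)) = {s : every successor in {s0, s3, s4, s5}} = {s0, s1, s2}
s4 ∉ Sat(AX (idle ∨ ¬error)) = {s0, s1, s2}, so the formula does not hold at s4.

No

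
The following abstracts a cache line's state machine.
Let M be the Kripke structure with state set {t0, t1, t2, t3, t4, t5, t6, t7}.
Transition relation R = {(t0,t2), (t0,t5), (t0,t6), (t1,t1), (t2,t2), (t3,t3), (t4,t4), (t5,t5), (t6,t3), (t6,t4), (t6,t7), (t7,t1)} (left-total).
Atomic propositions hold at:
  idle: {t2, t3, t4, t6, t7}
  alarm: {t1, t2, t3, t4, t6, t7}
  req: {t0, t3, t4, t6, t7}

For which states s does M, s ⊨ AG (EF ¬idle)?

{t1, t5, t7}

Sat(¬idle) = {t0, t1, t5}
EF ¬idle: least fixpoint, start Z0 = {t0, t1, t5}, add states with some successor in Z. Z1 = {t0, t1, t5, t7}; Z2 = {t0, t1, t5, t6, t7}; fixed.
Sat(EF ¬idle) = {t0, t1, t5, t6, t7}
AG (EF ¬idle): greatest fixpoint, start Z0 = {t0, t1, t5, t6, t7}, keep only states in Sat with every successor in Z. Z1 = {t1, t5, t7}; fixed.
Sat(AG (EF ¬idle)) = {t1, t5, t7}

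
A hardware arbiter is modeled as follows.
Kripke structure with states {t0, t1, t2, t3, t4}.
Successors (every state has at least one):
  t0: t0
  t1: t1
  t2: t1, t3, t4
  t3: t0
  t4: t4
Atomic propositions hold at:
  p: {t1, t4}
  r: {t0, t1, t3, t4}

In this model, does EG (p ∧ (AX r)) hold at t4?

Sat(AX r) = {s : every successor in {t0, t1, t3, t4}} = {t0, t1, t2, t3, t4}
Sat(p ∧ (AX r)) = {t1, t4}
EG (p ∧ (AX r)): greatest fixpoint, start Z0 = {t1, t4}, keep only states in Sat with some successor in Z. Already a fixed point.
Sat(EG (p ∧ (AX r))) = {t1, t4}
t4 ∈ Sat(EG (p ∧ (AX r))) = {t1, t4}, so the formula holds at t4.

Yes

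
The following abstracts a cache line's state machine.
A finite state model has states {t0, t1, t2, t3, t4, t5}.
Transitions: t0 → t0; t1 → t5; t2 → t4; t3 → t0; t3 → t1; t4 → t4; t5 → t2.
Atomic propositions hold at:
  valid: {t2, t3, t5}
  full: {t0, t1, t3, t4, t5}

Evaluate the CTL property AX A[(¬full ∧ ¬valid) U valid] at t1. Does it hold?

Yes

Sat(¬full) = {t2}
Sat(¬valid) = {t0, t1, t4}
Sat(¬full ∧ ¬valid) = ∅
A[(¬full ∧ ¬valid) U valid]: least fixpoint, start Z0 = Sat(valid) = {t2, t3, t5}, add states in Sat(¬full ∧ ¬valid) with every successor in Z. Already a fixed point.
Sat(A[(¬full ∧ ¬valid) U valid]) = {t2, t3, t5}
Sat(AX A[(¬full ∧ ¬valid) U valid]) = {s : every successor in {t2, t3, t5}} = {t1, t5}
t1 ∈ Sat(AX A[(¬full ∧ ¬valid) U valid]) = {t1, t5}, so the formula holds at t1.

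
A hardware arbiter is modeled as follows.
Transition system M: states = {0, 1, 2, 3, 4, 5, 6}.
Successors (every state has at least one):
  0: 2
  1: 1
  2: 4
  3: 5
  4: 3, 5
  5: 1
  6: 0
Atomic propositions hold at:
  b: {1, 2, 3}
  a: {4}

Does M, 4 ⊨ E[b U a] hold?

E[b U a]: least fixpoint, start Z0 = Sat(a) = {4}, add states in Sat(b) with some successor in Z. Z1 = {2, 4}; fixed.
Sat(E[b U a]) = {2, 4}
4 ∈ Sat(E[b U a]) = {2, 4}, so the formula holds at 4.

Yes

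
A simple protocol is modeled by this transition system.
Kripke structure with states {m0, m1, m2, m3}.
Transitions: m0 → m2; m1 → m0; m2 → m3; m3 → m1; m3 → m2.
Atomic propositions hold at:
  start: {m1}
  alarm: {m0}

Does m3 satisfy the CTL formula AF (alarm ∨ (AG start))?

AG start: greatest fixpoint, start Z0 = {m1}, keep only states in Sat with every successor in Z. Z1 = ∅; fixed.
Sat(AG start) = ∅
Sat(alarm ∨ (AG start)) = {m0}
AF (alarm ∨ (AG start)): least fixpoint, start Z0 = {m0}, add states with every successor in Z. Z1 = {m0, m1}; fixed.
Sat(AF (alarm ∨ (AG start))) = {m0, m1}
m3 ∉ Sat(AF (alarm ∨ (AG start))) = {m0, m1}, so the formula does not hold at m3.

No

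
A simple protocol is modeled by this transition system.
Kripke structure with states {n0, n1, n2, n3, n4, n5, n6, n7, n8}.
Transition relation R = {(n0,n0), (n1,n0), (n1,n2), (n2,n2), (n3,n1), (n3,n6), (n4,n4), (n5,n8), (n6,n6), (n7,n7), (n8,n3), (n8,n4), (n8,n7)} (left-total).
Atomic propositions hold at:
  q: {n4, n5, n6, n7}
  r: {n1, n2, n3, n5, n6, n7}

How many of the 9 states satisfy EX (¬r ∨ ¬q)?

Sat(¬r) = {n0, n4, n8}
Sat(¬q) = {n0, n1, n2, n3, n8}
Sat(¬r ∨ ¬q) = {n0, n1, n2, n3, n4, n8}
Sat(EX (¬r ∨ ¬q)) = {s : some successor in {n0, n1, n2, n3, n4, n8}} = {n0, n1, n2, n3, n4, n5, n8}
|Sat(EX (¬r ∨ ¬q))| = |{n0, n1, n2, n3, n4, n5, n8}| = 7.

7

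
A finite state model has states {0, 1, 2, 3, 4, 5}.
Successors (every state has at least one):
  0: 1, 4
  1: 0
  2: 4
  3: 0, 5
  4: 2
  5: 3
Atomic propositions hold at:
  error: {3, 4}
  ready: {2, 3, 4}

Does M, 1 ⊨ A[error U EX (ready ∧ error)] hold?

Sat(ready ∧ error) = {3, 4}
Sat(EX (ready ∧ error)) = {s : some successor in {3, 4}} = {0, 2, 5}
A[error U EX (ready ∧ error)]: least fixpoint, start Z0 = Sat(EX (ready ∧ error)) = {0, 2, 5}, add states in Sat(error) with every successor in Z. Z1 = {0, 2, 3, 4, 5}; fixed.
Sat(A[error U EX (ready ∧ error)]) = {0, 2, 3, 4, 5}
1 ∉ Sat(A[error U EX (ready ∧ error)]) = {0, 2, 3, 4, 5}, so the formula does not hold at 1.

No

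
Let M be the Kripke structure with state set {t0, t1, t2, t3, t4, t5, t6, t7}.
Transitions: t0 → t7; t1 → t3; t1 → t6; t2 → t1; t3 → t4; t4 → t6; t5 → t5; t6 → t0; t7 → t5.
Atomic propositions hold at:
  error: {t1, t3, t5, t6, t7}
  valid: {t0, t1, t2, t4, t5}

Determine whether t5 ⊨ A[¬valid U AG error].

Sat(¬valid) = {t3, t6, t7}
AG error: greatest fixpoint, start Z0 = {t1, t3, t5, t6, t7}, keep only states in Sat with every successor in Z. Z1 = {t1, t5, t7}; Z2 = {t5, t7}; fixed.
Sat(AG error) = {t5, t7}
A[¬valid U AG error]: least fixpoint, start Z0 = Sat(AG error) = {t5, t7}, add states in Sat(¬valid) with every successor in Z. Already a fixed point.
Sat(A[¬valid U AG error]) = {t5, t7}
t5 ∈ Sat(A[¬valid U AG error]) = {t5, t7}, so the formula holds at t5.

Yes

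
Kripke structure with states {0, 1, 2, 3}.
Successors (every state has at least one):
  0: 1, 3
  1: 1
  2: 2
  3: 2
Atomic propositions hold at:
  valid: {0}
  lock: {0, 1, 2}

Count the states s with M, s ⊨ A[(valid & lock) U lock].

3

Sat(valid & lock) = {0}
A[(valid & lock) U lock]: least fixpoint, start Z0 = Sat(lock) = {0, 1, 2}, add states in Sat(valid & lock) with every successor in Z. Already a fixed point.
Sat(A[(valid & lock) U lock]) = {0, 1, 2}
|Sat(A[(valid & lock) U lock])| = |{0, 1, 2}| = 3.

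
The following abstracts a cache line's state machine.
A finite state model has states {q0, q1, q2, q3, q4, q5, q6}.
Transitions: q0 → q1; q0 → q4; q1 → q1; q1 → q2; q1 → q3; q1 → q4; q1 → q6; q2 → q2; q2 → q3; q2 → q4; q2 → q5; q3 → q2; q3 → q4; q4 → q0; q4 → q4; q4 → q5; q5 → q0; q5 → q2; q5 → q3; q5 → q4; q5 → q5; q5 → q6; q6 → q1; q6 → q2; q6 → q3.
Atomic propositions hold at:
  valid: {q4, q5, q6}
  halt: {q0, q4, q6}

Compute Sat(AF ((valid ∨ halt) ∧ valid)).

Sat(valid ∨ halt) = {q0, q4, q5, q6}
Sat((valid ∨ halt) ∧ valid) = {q4, q5, q6}
AF ((valid ∨ halt) ∧ valid): least fixpoint, start Z0 = {q4, q5, q6}, add states with every successor in Z. Already a fixed point.
Sat(AF ((valid ∨ halt) ∧ valid)) = {q4, q5, q6}

{q4, q5, q6}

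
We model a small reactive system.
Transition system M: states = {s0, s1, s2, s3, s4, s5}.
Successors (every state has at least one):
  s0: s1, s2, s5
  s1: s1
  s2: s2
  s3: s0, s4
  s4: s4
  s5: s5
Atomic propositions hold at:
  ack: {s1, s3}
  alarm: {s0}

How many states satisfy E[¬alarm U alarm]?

Sat(¬alarm) = {s1, s2, s3, s4, s5}
E[¬alarm U alarm]: least fixpoint, start Z0 = Sat(alarm) = {s0}, add states in Sat(¬alarm) with some successor in Z. Z1 = {s0, s3}; fixed.
Sat(E[¬alarm U alarm]) = {s0, s3}
|Sat(E[¬alarm U alarm])| = |{s0, s3}| = 2.

2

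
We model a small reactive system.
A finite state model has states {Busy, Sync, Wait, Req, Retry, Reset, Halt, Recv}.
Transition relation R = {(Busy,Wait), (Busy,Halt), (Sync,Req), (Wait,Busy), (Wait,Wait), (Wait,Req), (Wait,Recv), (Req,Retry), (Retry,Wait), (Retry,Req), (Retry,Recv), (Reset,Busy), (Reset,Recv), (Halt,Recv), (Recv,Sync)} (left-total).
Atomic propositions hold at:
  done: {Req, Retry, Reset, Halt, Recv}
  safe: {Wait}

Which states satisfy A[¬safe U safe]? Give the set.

Sat(¬safe) = {Busy, Sync, Req, Retry, Reset, Halt, Recv}
A[¬safe U safe]: least fixpoint, start Z0 = Sat(safe) = {Wait}, add states in Sat(¬safe) with every successor in Z. Already a fixed point.
Sat(A[¬safe U safe]) = {Wait}

{Wait}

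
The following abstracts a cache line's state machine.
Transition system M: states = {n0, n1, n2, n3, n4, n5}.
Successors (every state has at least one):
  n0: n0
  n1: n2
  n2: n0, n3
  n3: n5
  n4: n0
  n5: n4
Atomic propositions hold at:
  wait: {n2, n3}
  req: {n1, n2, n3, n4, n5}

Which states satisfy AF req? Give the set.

AF req: least fixpoint, start Z0 = {n1, n2, n3, n4, n5}, add states with every successor in Z. Already a fixed point.
Sat(AF req) = {n1, n2, n3, n4, n5}

{n1, n2, n3, n4, n5}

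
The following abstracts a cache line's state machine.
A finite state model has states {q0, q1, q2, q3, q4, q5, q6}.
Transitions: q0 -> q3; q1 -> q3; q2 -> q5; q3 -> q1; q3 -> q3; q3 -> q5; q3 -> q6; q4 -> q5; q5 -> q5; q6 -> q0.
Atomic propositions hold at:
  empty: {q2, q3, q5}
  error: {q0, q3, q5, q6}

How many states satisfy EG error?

EG error: greatest fixpoint, start Z0 = {q0, q3, q5, q6}, keep only states in Sat with some successor in Z. Already a fixed point.
Sat(EG error) = {q0, q3, q5, q6}
|Sat(EG error)| = |{q0, q3, q5, q6}| = 4.

4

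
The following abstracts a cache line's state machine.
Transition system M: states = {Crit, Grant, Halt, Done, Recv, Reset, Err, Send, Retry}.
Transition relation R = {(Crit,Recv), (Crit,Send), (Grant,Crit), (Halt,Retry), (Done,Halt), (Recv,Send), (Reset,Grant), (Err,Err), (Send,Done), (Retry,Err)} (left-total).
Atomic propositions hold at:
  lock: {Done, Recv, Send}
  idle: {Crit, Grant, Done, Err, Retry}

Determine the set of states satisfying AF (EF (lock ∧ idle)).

Sat(lock ∧ idle) = {Done}
EF (lock ∧ idle): least fixpoint, start Z0 = {Done}, add states with some successor in Z. Z1 = {Done, Send}; Z2 = {Crit, Done, Recv, Send}; Z3 = {Crit, Grant, Done, Recv, Send}; Z4 = {Crit, Grant, Done, Recv, Reset, Send}; fixed.
Sat(EF (lock ∧ idle)) = {Crit, Grant, Done, Recv, Reset, Send}
AF (EF (lock ∧ idle)): least fixpoint, start Z0 = {Crit, Grant, Done, Recv, Reset, Send}, add states with every successor in Z. Already a fixed point.
Sat(AF (EF (lock ∧ idle))) = {Crit, Grant, Done, Recv, Reset, Send}

{Crit, Grant, Done, Recv, Reset, Send}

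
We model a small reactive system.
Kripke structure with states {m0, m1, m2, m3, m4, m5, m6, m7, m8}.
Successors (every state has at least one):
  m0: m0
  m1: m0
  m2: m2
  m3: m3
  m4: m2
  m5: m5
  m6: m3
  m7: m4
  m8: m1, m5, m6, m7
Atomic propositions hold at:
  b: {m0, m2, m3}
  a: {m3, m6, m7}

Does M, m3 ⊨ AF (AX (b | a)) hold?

Sat(b | a) = {m0, m2, m3, m6, m7}
Sat(AX (b | a)) = {s : every successor in {m0, m2, m3, m6, m7}} = {m0, m1, m2, m3, m4, m6}
AF (AX (b | a)): least fixpoint, start Z0 = {m0, m1, m2, m3, m4, m6}, add states with every successor in Z. Z1 = {m0, m1, m2, m3, m4, m6, m7}; fixed.
Sat(AF (AX (b | a))) = {m0, m1, m2, m3, m4, m6, m7}
m3 ∈ Sat(AF (AX (b | a))) = {m0, m1, m2, m3, m4, m6, m7}, so the formula holds at m3.

Yes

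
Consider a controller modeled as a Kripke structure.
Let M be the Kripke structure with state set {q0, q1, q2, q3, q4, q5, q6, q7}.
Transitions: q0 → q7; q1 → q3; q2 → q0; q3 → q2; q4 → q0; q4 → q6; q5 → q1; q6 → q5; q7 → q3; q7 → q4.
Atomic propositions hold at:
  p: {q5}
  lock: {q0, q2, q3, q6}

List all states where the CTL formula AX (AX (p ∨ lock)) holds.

{q1, q3, q5, q7}

Sat(p ∨ lock) = {q0, q2, q3, q5, q6}
Sat(AX (p ∨ lock)) = {s : every successor in {q0, q2, q3, q5, q6}} = {q1, q2, q3, q4, q6}
Sat(AX (AX (p ∨ lock))) = {s : every successor in {q1, q2, q3, q4, q6}} = {q1, q3, q5, q7}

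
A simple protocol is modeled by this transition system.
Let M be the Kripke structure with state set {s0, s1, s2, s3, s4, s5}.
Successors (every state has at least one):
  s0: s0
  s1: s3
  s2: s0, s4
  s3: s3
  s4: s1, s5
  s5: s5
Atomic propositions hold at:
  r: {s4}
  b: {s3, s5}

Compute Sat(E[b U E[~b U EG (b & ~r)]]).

Sat(~b) = {s0, s1, s2, s4}
Sat(~r) = {s0, s1, s2, s3, s5}
Sat(b & ~r) = {s3, s5}
EG (b & ~r): greatest fixpoint, start Z0 = {s3, s5}, keep only states in Sat with some successor in Z. Already a fixed point.
Sat(EG (b & ~r)) = {s3, s5}
E[~b U EG (b & ~r)]: least fixpoint, start Z0 = Sat(EG (b & ~r)) = {s3, s5}, add states in Sat(~b) with some successor in Z. Z1 = {s1, s3, s4, s5}; Z2 = {s1, s2, s3, s4, s5}; fixed.
Sat(E[~b U EG (b & ~r)]) = {s1, s2, s3, s4, s5}
E[b U E[~b U EG (b & ~r)]]: least fixpoint, start Z0 = Sat(E[~b U EG (b & ~r)]) = {s1, s2, s3, s4, s5}, add states in Sat(b) with some successor in Z. Already a fixed point.
Sat(E[b U E[~b U EG (b & ~r)]]) = {s1, s2, s3, s4, s5}

{s1, s2, s3, s4, s5}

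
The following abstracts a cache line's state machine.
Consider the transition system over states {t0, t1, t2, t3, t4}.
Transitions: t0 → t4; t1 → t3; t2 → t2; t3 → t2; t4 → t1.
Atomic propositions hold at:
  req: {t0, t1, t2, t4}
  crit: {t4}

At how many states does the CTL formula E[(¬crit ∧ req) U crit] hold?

Sat(¬crit) = {t0, t1, t2, t3}
Sat(¬crit ∧ req) = {t0, t1, t2}
E[(¬crit ∧ req) U crit]: least fixpoint, start Z0 = Sat(crit) = {t4}, add states in Sat(¬crit ∧ req) with some successor in Z. Z1 = {t0, t4}; fixed.
Sat(E[(¬crit ∧ req) U crit]) = {t0, t4}
|Sat(E[(¬crit ∧ req) U crit])| = |{t0, t4}| = 2.

2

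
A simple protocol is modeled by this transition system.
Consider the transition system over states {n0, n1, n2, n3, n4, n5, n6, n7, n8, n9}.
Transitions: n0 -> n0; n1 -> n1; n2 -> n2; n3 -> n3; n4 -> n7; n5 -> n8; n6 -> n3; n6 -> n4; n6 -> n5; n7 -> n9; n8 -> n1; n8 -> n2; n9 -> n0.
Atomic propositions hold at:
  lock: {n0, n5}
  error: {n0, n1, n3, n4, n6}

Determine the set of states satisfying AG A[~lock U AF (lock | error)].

Sat(~lock) = {n1, n2, n3, n4, n6, n7, n8, n9}
Sat(lock | error) = {n0, n1, n3, n4, n5, n6}
AF (lock | error): least fixpoint, start Z0 = {n0, n1, n3, n4, n5, n6}, add states with every successor in Z. Z1 = {n0, n1, n3, n4, n5, n6, n9}; Z2 = {n0, n1, n3, n4, n5, n6, n7, n9}; fixed.
Sat(AF (lock | error)) = {n0, n1, n3, n4, n5, n6, n7, n9}
A[~lock U AF (lock | error)]: least fixpoint, start Z0 = Sat(AF (lock | error)) = {n0, n1, n3, n4, n5, n6, n7, n9}, add states in Sat(~lock) with every successor in Z. Already a fixed point.
Sat(A[~lock U AF (lock | error)]) = {n0, n1, n3, n4, n5, n6, n7, n9}
AG A[~lock U AF (lock | error)]: greatest fixpoint, start Z0 = {n0, n1, n3, n4, n5, n6, n7, n9}, keep only states in Sat with every successor in Z. Z1 = {n0, n1, n3, n4, n6, n7, n9}; Z2 = {n0, n1, n3, n4, n7, n9}; fixed.
Sat(AG A[~lock U AF (lock | error)]) = {n0, n1, n3, n4, n7, n9}

{n0, n1, n3, n4, n7, n9}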